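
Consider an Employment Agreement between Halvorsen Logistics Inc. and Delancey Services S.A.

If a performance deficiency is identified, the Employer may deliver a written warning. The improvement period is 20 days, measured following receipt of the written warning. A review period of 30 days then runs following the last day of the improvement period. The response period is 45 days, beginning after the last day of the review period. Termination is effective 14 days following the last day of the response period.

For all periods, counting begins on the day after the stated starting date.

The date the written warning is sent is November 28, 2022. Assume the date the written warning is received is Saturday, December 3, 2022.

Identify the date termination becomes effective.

March 22, 2023

The last day of the improvement period: 20 calendar days after December 3, 2022 is December 23, 2022.
The last day of the review period: December 23, 2022 + 30 days = January 22, 2023.
The last day of the response period: January 22, 2023 + 45 days = March 8, 2023.
The date termination becomes effective: 14 calendar days after March 8, 2023 is March 22, 2023.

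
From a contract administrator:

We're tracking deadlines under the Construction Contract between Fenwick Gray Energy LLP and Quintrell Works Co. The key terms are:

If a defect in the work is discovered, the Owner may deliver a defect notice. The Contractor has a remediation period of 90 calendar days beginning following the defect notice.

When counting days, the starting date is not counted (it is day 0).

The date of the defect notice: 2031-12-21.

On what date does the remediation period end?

Adding 90 calendar days to 2031-12-21 gives 2032-03-20, which is the last day of the remediation period.

2032-03-20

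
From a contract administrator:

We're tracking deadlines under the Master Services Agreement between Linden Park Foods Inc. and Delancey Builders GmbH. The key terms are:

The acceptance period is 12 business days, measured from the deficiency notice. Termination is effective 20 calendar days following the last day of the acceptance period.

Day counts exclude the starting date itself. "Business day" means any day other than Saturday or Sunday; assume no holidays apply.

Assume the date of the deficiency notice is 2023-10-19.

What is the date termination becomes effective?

The last day of the acceptance period: counting 12 business days from Thursday, 2023-10-19 (Oct 20, Oct 23, Oct 24, Oct 25, …, Nov 2, Nov 3, Nov 6, skipping weekends) reaches Monday, 2023-11-06.
The date termination becomes effective: 2023-11-06 + 20 days = 2023-11-26.

2023-11-26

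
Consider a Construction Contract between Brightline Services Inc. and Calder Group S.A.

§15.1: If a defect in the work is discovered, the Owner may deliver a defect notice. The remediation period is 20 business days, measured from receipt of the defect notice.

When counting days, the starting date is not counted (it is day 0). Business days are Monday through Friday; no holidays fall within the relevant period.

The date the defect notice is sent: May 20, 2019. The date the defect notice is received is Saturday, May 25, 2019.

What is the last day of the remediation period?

The last day of the remediation period: 20 business days after Saturday, May 25, 2019, skipping weekends — May 27, May 28, May 29, May 30, …, Jun 19, Jun 20, Jun 21 — lands on Friday, June 21, 2019.

June 21, 2019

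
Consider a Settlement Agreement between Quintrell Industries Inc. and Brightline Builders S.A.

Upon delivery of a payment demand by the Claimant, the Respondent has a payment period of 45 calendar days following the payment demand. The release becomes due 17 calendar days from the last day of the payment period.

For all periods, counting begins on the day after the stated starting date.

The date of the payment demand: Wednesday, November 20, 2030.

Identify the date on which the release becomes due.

Adding 45 calendar days to November 20, 2030 gives January 4, 2031, which is the last day of the payment period.
The date on which the release becomes due: 17 calendar days after January 4, 2031 is January 21, 2031.

January 21, 2031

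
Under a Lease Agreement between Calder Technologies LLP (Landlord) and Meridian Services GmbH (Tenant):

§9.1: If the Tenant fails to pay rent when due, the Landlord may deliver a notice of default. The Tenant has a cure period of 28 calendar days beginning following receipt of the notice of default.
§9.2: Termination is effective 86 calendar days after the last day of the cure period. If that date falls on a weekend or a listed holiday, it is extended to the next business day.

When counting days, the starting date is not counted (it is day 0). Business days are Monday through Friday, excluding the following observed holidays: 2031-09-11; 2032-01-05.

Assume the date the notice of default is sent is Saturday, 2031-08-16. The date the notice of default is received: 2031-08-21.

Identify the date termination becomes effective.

The last day of the cure period: 28 calendar days after 2031-08-21 is 2031-09-18.
The date termination becomes effective: 86 calendar days after 2031-09-18 is 2031-12-13. That falls on a Saturday, so it rolls to the next business day, Monday, 2031-12-15.

2031-12-15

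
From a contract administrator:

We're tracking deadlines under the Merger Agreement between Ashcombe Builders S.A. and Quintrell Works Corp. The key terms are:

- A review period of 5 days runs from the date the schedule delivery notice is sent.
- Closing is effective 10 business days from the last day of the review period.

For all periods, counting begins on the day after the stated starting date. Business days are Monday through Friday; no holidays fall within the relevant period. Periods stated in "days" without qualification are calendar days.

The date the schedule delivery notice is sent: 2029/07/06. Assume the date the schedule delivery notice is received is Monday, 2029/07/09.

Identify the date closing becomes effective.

2029/07/25

The last day of the review period: 2029/07/06 + 5 days = 2029/07/11.
The date closing becomes effective: 10 business days after Wednesday, 2029/07/11, skipping weekends — Jul 12, Jul 13, Jul 16, Jul 17, Jul 18, Jul 19, Jul 20, Jul 23, Jul 24, Jul 25 — lands on Wednesday, 2029/07/25.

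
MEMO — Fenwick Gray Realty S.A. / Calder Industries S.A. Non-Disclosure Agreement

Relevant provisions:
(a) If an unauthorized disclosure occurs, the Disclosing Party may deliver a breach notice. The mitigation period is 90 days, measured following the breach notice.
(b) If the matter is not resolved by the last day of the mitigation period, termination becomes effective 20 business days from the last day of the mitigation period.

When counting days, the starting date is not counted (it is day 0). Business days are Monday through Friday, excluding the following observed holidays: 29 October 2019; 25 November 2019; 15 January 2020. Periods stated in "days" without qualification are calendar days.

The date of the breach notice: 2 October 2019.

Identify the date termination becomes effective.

The last day of the mitigation period: 2 October 2019 + 90 days = 31 December 2019.
The date termination becomes effective: counting 20 business days from Tuesday, 31 December 2019 (Jan 1, Jan 2, Jan 3, Jan 6, …, Jan 27, Jan 28, Jan 29, skipping weekends and the listed holiday on Jan 15) reaches Wednesday, 29 January 2020.

29 January 2020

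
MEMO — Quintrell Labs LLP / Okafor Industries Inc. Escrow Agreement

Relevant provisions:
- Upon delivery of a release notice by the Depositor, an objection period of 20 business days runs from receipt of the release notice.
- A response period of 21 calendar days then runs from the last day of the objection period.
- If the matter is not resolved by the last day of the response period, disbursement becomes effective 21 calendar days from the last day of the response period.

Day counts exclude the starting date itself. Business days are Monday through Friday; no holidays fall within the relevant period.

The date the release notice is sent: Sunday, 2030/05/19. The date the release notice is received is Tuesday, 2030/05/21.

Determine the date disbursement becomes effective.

The last day of the objection period: counting 20 business days from Tuesday, 2030/05/21 (May 22, May 23, May 24, May 27, …, Jun 14, Jun 17, Jun 18, skipping weekends) reaches Tuesday, 2030/06/18.
The last day of the response period: 21 calendar days after 2030/06/18 is 2030/07/09.
The date disbursement becomes effective: 21 calendar days after 2030/07/09 is 2030/07/30.

2030/07/30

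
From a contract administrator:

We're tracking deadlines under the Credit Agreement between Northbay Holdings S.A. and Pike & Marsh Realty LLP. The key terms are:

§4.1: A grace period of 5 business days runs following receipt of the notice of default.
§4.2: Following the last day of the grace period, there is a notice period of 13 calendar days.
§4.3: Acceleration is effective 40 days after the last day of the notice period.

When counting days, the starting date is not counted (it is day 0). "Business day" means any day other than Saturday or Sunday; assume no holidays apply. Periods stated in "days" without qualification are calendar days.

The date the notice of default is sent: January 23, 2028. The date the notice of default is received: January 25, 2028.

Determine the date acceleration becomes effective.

From Tuesday, January 25, 2028, 5 business days (Jan 26, Jan 27, Jan 28, Jan 31, Feb 1, skipping weekends) brings us to Tuesday, February 1, 2028, which is the last day of the grace period.
Adding 13 calendar days to February 1, 2028 gives February 14, 2028, which is the last day of the notice period.
Adding 40 calendar days to February 14, 2028 gives March 25, 2028, which is the date acceleration becomes effective.

March 25, 2028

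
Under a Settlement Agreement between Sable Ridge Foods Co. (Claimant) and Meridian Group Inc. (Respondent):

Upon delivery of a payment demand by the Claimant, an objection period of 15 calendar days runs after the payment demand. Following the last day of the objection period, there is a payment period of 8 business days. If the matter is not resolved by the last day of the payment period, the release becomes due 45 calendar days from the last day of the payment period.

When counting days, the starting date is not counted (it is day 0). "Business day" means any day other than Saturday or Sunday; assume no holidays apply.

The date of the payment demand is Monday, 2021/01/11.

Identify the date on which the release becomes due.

The last day of the objection period: 2021/01/11 + 15 days = 2021/01/26.
The last day of the payment period: 8 business days after Tuesday, 2021/01/26, skipping weekends — Jan 27, Jan 28, Jan 29, Feb 1, Feb 2, Feb 3, Feb 4, Feb 5 — lands on Friday, 2021/02/05.
The date on which the release becomes due: 2021/02/05 + 45 days = 2021/03/22.

2021/03/22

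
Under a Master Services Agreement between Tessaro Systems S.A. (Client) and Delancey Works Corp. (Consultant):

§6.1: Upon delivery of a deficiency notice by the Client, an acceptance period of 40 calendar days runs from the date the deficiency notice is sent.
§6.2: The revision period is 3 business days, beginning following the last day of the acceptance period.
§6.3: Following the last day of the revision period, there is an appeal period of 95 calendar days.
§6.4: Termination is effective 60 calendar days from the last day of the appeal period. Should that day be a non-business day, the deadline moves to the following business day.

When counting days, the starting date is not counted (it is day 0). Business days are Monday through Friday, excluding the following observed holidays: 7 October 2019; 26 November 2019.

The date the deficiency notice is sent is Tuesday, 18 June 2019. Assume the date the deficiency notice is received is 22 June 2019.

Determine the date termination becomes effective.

The last day of the acceptance period: 18 June 2019 + 40 days = 28 July 2019.
The last day of the revision period: 3 business days after Sunday, 28 July 2019, skipping weekends — Jul 29, Jul 30, Jul 31 — lands on Wednesday, 31 July 2019.
The last day of the appeal period: 95 calendar days after 31 July 2019 is 3 November 2019.
Adding 60 calendar days to 3 November 2019 gives 2 January 2020, which is the date termination becomes effective. 2 January 2020 is a Thursday and is not a listed holiday, so no roll-forward applies.

2 January 2020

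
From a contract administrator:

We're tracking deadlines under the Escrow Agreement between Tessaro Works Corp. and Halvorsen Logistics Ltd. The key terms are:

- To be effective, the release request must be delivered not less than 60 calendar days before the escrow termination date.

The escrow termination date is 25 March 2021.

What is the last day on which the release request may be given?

24 January 2021

Counting back 60 calendar days from 25 March 2021 gives 24 January 2021.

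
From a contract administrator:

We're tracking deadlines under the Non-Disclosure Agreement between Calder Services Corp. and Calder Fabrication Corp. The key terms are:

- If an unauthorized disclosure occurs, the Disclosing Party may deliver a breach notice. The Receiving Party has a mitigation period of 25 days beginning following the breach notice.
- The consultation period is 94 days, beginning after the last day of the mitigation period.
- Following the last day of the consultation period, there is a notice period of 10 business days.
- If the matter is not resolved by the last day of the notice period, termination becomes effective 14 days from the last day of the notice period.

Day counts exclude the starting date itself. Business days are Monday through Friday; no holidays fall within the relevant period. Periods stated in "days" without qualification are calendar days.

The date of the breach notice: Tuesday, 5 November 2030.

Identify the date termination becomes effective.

1 April 2031

The last day of the mitigation period: 25 calendar days after 5 November 2030 is 30 November 2030.
The last day of the consultation period: 30 November 2030 + 94 days = 4 March 2031.
The last day of the notice period: counting 10 business days from Tuesday, 4 March 2031 (Mar 5, Mar 6, Mar 7, Mar 10, Mar 11, Mar 12, Mar 13, Mar 14, Mar 17, Mar 18, skipping weekends) reaches Tuesday, 18 March 2031.
Adding 14 calendar days to 18 March 2031 gives 1 April 2031, which is the date termination becomes effective.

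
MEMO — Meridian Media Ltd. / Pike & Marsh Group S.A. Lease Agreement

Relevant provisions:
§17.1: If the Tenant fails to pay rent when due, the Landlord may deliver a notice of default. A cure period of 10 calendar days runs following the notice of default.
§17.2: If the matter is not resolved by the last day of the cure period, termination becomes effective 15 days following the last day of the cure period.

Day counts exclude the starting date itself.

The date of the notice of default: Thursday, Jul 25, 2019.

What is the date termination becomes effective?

Aug 19, 2019

The last day of the cure period: 10 calendar days after Jul 25, 2019 is Aug 4, 2019.
Adding 15 calendar days to Aug 4, 2019 gives Aug 19, 2019, which is the date termination becomes effective.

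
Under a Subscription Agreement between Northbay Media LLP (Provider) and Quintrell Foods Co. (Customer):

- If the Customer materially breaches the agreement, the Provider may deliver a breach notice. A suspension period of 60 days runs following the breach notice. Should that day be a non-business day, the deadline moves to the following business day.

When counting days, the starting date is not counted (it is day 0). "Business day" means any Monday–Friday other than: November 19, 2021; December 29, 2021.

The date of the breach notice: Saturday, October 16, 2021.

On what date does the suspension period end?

December 15, 2021

Adding 60 calendar days to October 16, 2021 gives December 15, 2021, which is the last day of the suspension period. December 15, 2021 is a Wednesday and is not a listed holiday, so no roll-forward applies.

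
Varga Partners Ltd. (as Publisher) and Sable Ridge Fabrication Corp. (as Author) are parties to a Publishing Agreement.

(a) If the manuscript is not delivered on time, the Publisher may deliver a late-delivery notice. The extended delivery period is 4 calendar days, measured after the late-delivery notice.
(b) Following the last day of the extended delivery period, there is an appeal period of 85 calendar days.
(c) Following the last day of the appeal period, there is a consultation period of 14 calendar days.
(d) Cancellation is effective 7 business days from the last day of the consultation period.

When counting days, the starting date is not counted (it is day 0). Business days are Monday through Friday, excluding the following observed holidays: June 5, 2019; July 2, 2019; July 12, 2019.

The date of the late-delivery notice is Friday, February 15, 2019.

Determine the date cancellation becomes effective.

June 10, 2019

The last day of the extended delivery period: 4 calendar days after February 15, 2019 is February 19, 2019.
The last day of the appeal period: 85 calendar days after February 19, 2019 is May 15, 2019.
The last day of the consultation period: 14 calendar days after May 15, 2019 is May 29, 2019.
The date cancellation becomes effective: counting 7 business days from Wednesday, May 29, 2019 (May 30, May 31, Jun 3, Jun 4, Jun 6, Jun 7, Jun 10, skipping weekends and the listed holiday on Jun 5) reaches Monday, June 10, 2019.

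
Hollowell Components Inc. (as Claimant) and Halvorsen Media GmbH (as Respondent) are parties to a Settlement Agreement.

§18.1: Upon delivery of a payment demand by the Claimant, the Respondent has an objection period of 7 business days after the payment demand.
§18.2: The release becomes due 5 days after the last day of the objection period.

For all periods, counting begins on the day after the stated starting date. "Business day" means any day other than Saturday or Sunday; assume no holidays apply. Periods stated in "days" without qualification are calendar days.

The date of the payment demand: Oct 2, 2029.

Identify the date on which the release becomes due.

Oct 16, 2029

The last day of the objection period: counting 7 business days from Tuesday, Oct 2, 2029 (Oct 3, Oct 4, Oct 5, Oct 8, Oct 9, Oct 10, Oct 11, skipping weekends) reaches Thursday, Oct 11, 2029.
Adding 5 calendar days to Oct 11, 2029 gives Oct 16, 2029, which is the date on which the release becomes due.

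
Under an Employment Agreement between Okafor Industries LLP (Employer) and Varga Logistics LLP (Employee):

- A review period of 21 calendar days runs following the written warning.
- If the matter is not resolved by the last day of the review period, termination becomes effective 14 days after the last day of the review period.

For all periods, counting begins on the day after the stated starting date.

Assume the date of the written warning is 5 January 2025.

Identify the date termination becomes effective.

Adding 21 calendar days to 5 January 2025 gives 26 January 2025, which is the last day of the review period.
The date termination becomes effective: 26 January 2025 + 14 days = 9 February 2025.

9 February 2025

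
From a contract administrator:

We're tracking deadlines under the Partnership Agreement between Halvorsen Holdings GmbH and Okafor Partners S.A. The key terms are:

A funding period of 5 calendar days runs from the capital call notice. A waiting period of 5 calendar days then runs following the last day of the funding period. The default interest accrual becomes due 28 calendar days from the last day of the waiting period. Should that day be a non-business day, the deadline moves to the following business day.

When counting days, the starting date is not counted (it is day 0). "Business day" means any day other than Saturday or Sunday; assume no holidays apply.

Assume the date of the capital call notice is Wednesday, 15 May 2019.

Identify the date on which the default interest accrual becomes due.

The last day of the funding period: 5 calendar days after 15 May 2019 is 20 May 2019.
The last day of the waiting period: 20 May 2019 + 5 days = 25 May 2019.
The date on which the default interest accrual becomes due: 28 calendar days after 25 May 2019 is 22 June 2019. That falls on a Saturday, so it rolls to the next business day, Monday, 24 June 2019.

24 June 2019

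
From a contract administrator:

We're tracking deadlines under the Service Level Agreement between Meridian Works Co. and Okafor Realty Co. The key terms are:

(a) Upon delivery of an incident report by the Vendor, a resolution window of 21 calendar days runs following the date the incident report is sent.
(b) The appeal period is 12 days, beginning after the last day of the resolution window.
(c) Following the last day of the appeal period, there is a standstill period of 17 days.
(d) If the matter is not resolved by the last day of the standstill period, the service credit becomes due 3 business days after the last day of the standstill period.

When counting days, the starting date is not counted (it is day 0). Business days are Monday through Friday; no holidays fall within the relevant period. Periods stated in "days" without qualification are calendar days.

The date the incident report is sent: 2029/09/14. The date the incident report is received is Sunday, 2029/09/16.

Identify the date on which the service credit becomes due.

The last day of the resolution window: 2029/09/14 + 21 days = 2029/10/05.
The last day of the appeal period: 2029/10/05 + 12 days = 2029/10/17.
Adding 17 calendar days to 2029/10/17 gives 2029/11/03, which is the last day of the standstill period.
The date on which the service credit becomes due: 3 business days after Saturday, 2029/11/03, skipping weekends — Nov 5, Nov 6, Nov 7 — lands on Wednesday, 2029/11/07.

2029/11/07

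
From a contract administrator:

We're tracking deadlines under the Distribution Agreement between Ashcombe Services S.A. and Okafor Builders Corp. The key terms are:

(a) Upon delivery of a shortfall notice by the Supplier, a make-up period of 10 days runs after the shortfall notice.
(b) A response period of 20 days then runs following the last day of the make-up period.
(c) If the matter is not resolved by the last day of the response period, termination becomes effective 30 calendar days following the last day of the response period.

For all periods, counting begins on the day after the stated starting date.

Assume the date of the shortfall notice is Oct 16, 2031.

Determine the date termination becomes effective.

The last day of the make-up period: Oct 16, 2031 + 10 days = Oct 26, 2031.
Adding 20 calendar days to Oct 26, 2031 gives Nov 15, 2031, which is the last day of the response period.
Adding 30 calendar days to Nov 15, 2031 gives Dec 15, 2031, which is the date termination becomes effective.

Dec 15, 2031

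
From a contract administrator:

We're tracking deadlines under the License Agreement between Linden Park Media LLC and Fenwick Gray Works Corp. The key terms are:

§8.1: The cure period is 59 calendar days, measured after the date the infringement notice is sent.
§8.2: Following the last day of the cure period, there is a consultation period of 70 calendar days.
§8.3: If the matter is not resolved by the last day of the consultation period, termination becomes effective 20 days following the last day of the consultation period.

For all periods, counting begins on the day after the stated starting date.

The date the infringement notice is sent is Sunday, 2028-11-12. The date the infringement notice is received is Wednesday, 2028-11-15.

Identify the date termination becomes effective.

The last day of the cure period: 59 calendar days after 2028-11-12 is 2029-01-10.
The last day of the consultation period: 2029-01-10 + 70 days = 2029-03-21.
The date termination becomes effective: 2029-03-21 + 20 days = 2029-04-10.

2029-04-10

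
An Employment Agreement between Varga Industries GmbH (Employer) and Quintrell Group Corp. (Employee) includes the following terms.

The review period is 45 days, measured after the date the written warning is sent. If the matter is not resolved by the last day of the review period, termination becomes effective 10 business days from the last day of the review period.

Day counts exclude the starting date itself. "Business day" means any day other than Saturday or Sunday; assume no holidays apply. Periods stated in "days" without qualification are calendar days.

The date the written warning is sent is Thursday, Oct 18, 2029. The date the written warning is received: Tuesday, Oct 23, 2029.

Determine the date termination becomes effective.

Dec 14, 2029

The last day of the review period: Oct 18, 2029 + 45 days = Dec 2, 2029.
The date termination becomes effective: 10 business days after Sunday, Dec 2, 2029, skipping weekends — Dec 3, Dec 4, Dec 5, Dec 6, Dec 7, Dec 10, Dec 11, Dec 12, Dec 13, Dec 14 — lands on Friday, Dec 14, 2029.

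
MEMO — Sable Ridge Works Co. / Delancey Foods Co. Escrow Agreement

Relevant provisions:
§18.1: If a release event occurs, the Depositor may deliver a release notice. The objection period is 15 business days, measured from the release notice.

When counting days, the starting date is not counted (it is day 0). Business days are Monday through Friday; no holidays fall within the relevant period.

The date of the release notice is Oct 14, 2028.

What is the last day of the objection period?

The last day of the objection period: counting 15 business days from Saturday, Oct 14, 2028 (Oct 16, Oct 17, Oct 18, Oct 19, …, Nov 1, Nov 2, Nov 3, skipping weekends) reaches Friday, Nov 3, 2028.

Nov 3, 2028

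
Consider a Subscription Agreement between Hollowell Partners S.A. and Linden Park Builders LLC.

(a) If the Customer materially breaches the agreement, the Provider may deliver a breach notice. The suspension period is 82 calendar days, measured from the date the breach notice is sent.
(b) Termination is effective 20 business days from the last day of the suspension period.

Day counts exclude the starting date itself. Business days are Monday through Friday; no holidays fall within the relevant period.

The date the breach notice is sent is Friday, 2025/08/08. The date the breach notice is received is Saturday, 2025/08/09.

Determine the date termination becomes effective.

The last day of the suspension period: 2025/08/08 + 82 days = 2025/10/29.
From Wednesday, 2025/10/29, 20 business days (Oct 30, Oct 31, Nov 3, Nov 4, …, Nov 24, Nov 25, Nov 26, skipping weekends) brings us to Wednesday, 2025/11/26, which is the date termination becomes effective.

2025/11/26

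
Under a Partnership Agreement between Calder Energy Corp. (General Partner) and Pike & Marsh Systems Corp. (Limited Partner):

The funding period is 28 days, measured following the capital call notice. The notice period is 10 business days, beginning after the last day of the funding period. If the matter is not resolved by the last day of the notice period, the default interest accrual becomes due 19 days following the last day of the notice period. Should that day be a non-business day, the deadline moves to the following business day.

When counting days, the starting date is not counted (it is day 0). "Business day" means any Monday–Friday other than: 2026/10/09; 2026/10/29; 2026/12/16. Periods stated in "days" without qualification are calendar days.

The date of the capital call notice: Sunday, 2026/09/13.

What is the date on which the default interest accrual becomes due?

2026/11/11

Adding 28 calendar days to 2026/09/13 gives 2026/10/11, which is the last day of the funding period.
From Sunday, 2026/10/11, 10 business days (Oct 12, Oct 13, Oct 14, Oct 15, Oct 16, Oct 19, Oct 20, Oct 21, Oct 22, Oct 23, skipping weekends) brings us to Friday, 2026/10/23, which is the last day of the notice period.
The date on which the default interest accrual becomes due: 2026/10/23 + 19 days = 2026/11/11. 2026/11/11 is a Wednesday and is not a listed holiday, so no roll-forward applies.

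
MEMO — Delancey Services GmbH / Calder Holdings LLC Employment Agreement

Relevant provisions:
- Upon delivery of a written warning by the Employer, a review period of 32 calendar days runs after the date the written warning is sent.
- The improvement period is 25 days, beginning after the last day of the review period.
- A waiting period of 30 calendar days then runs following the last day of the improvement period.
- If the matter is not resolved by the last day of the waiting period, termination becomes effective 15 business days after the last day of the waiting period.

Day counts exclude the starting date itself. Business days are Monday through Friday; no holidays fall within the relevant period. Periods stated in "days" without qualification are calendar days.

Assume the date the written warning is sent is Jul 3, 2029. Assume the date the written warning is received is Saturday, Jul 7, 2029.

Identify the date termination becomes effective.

Adding 32 calendar days to Jul 3, 2029 gives Aug 4, 2029, which is the last day of the review period.
The last day of the improvement period: 25 calendar days after Aug 4, 2029 is Aug 29, 2029.
The last day of the waiting period: Aug 29, 2029 + 30 days = Sep 28, 2029.
The date termination becomes effective: counting 15 business days from Friday, Sep 28, 2029 (Oct 1, Oct 2, Oct 3, Oct 4, …, Oct 17, Oct 18, Oct 19, skipping weekends) reaches Friday, Oct 19, 2029.

Oct 19, 2029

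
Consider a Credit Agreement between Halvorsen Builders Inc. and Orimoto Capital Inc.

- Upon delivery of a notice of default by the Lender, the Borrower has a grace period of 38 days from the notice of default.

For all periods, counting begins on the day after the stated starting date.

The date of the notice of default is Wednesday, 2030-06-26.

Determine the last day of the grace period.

2030-08-03

The last day of the grace period: 2030-06-26 + 38 days = 2030-08-03.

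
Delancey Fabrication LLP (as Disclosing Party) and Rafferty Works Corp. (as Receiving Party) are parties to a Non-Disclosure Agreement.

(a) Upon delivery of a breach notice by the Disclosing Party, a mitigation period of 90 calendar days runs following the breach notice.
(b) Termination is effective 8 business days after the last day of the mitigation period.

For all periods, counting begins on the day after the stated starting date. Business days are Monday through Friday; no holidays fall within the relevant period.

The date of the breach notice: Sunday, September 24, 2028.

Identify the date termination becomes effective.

The last day of the mitigation period: 90 calendar days after September 24, 2028 is December 23, 2028.
The date termination becomes effective: 8 business days after Saturday, December 23, 2028, skipping weekends — Dec 25, Dec 26, Dec 27, Dec 28, Dec 29, Jan 1, Jan 2, Jan 3 — lands on Wednesday, January 3, 2029.

January 3, 2029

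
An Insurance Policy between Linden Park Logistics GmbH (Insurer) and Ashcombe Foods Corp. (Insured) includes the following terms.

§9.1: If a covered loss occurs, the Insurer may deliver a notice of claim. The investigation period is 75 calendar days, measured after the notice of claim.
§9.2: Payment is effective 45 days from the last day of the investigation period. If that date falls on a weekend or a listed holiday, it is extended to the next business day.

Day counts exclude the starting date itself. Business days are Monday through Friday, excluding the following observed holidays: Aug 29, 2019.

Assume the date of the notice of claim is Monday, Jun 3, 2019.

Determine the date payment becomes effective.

The last day of the investigation period: Jun 3, 2019 + 75 days = Aug 17, 2019.
The date payment becomes effective: 45 calendar days after Aug 17, 2019 is Oct 1, 2019. Oct 1, 2019 is a Tuesday and is not a listed holiday, so no roll-forward applies.

Oct 1, 2019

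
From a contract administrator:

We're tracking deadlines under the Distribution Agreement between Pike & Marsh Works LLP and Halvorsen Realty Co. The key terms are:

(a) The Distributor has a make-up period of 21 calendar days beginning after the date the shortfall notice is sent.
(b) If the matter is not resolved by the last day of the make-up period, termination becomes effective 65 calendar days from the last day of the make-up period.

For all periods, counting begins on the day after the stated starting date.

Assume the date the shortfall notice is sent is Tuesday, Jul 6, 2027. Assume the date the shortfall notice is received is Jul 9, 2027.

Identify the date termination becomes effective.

Adding 21 calendar days to Jul 6, 2027 gives Jul 27, 2027, which is the last day of the make-up period.
The date termination becomes effective: 65 calendar days after Jul 27, 2027 is Sep 30, 2027.

Sep 30, 2027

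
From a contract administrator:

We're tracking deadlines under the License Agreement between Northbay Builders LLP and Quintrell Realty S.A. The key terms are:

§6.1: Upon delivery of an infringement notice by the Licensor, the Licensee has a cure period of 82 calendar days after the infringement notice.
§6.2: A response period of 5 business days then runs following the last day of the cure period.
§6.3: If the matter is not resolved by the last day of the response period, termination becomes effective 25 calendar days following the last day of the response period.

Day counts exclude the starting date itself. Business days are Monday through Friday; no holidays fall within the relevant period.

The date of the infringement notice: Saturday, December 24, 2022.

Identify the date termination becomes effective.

Adding 82 calendar days to December 24, 2022 gives March 16, 2023, which is the last day of the cure period.
From Thursday, March 16, 2023, 5 business days (Mar 17, Mar 20, Mar 21, Mar 22, Mar 23, skipping weekends) brings us to Thursday, March 23, 2023, which is the last day of the response period.
The date termination becomes effective: 25 calendar days after March 23, 2023 is April 17, 2023.

April 17, 2023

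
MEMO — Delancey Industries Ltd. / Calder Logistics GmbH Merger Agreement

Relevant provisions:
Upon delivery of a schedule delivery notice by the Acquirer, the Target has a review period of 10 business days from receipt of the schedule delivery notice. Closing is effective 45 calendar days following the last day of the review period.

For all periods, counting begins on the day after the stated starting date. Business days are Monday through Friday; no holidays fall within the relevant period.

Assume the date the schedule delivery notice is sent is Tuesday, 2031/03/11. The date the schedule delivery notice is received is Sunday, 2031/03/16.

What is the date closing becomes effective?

The last day of the review period: 10 business days after Sunday, 2031/03/16, skipping weekends — Mar 17, Mar 18, Mar 19, Mar 20, Mar 21, Mar 24, Mar 25, Mar 26, Mar 27, Mar 28 — lands on Friday, 2031/03/28.
The date closing becomes effective: 2031/03/28 + 45 days = 2031/05/12.

2031/05/12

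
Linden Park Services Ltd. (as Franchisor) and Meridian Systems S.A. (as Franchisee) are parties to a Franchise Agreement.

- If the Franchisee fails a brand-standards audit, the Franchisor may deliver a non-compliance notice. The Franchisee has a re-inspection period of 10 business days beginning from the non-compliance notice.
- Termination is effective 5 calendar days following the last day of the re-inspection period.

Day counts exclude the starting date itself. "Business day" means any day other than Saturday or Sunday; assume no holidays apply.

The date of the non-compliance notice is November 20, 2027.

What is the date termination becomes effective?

The last day of the re-inspection period: 10 business days after Saturday, November 20, 2027, skipping weekends — Nov 22, Nov 23, Nov 24, Nov 25, Nov 26, Nov 29, Nov 30, Dec 1, Dec 2, Dec 3 — lands on Friday, December 3, 2027.
Adding 5 calendar days to December 3, 2027 gives December 8, 2027, which is the date termination becomes effective.

December 8, 2027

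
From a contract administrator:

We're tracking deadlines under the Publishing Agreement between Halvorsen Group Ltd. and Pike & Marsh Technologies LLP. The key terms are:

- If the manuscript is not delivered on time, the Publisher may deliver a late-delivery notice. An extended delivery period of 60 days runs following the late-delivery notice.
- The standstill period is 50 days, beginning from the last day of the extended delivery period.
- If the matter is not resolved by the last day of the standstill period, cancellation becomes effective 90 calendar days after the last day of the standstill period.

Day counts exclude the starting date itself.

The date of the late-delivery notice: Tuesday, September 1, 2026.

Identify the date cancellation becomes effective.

March 20, 2027

The last day of the extended delivery period: September 1, 2026 + 60 days = October 31, 2026.
Adding 50 calendar days to October 31, 2026 gives December 20, 2026, which is the last day of the standstill period.
The date cancellation becomes effective: December 20, 2026 + 90 days = March 20, 2027.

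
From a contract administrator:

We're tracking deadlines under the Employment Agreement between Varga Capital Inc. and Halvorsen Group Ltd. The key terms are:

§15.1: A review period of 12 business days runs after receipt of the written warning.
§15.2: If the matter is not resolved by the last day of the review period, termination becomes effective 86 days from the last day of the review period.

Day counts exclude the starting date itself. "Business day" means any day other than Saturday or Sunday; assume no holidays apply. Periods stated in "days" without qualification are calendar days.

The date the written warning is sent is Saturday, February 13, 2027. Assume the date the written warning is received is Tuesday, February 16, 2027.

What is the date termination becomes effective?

May 29, 2027

From Tuesday, February 16, 2027, 12 business days (Feb 17, Feb 18, Feb 19, Feb 22, …, Mar 2, Mar 3, Mar 4, skipping weekends) brings us to Thursday, March 4, 2027, which is the last day of the review period.
The date termination becomes effective: March 4, 2027 + 86 days = May 29, 2027.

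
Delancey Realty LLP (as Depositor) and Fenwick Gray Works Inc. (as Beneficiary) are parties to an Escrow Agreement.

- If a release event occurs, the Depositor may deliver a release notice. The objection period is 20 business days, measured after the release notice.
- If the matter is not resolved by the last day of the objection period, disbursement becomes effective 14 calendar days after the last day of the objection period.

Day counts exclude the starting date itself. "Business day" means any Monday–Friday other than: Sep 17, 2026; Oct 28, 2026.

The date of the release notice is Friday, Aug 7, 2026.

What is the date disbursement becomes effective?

The last day of the objection period: 20 business days after Friday, Aug 7, 2026, skipping weekends — Aug 10, Aug 11, Aug 12, Aug 13, …, Sep 2, Sep 3, Sep 4 — lands on Friday, Sep 4, 2026.
Adding 14 calendar days to Sep 4, 2026 gives Sep 18, 2026, which is the date disbursement becomes effective.

Sep 18, 2026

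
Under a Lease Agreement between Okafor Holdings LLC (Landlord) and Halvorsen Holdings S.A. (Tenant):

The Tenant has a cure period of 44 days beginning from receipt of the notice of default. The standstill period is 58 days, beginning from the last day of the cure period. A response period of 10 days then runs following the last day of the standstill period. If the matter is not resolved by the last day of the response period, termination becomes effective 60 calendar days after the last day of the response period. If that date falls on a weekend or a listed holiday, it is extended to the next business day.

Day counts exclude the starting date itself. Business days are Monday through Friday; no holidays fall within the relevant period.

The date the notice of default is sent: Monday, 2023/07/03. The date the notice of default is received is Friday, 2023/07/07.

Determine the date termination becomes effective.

2023/12/26

The last day of the cure period: 44 calendar days after 2023/07/07 is 2023/08/20.
The last day of the standstill period: 2023/08/20 + 58 days = 2023/10/17.
Adding 10 calendar days to 2023/10/17 gives 2023/10/27, which is the last day of the response period.
The date termination becomes effective: 60 calendar days after 2023/10/27 is 2023/12/26. 2023/12/26 is a Tuesday, so no roll-forward applies.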